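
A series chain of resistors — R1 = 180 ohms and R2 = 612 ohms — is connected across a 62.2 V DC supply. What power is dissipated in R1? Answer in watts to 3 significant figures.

1.11 W

The current is common to all series resistors; compute it, then apply P = I²R for the target.
R_total = 180 + 612 = 792.0 Ω
I = V / R_total = 62.2 / 792.0 = 0.07854 A
P_R1 = I² × R1 = (0.07854)² × 180 = 1.110 W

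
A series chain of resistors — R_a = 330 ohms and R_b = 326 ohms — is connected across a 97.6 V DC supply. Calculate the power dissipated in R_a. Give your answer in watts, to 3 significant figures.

Since the resistors are in series they all carry the loop current I = V/R_total; the power in any one is I²R.
R_total = 330 + 326 = 656.0 Ω
I = V / R_total = 97.6 / 656.0 = 0.1488 A
P_R_a = I² × R_a = (0.1488)² × 330 = 7.305 W

7.30 W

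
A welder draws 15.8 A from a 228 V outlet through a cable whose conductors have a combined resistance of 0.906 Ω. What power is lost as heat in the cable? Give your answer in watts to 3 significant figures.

226 W

Line loss is just I²R for the cable — we know both I and R_line directly.
The cable carries the full 15.8 A.
P_line = I² R_line = (15.80)² × 0.906 = 226.2 W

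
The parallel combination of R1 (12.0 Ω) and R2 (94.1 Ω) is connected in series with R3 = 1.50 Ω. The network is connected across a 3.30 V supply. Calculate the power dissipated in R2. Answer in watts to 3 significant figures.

Combine R1 and R2 into their parallel equivalent first, reducing the network to two series resistors.
R_p = (12.0×94.1)/(12.0+94.1) = 10.64 Ω
R_total = R_p + 1.50 = 10.64 + 1.50 = 12.14 Ω
I = V / R_total = 3.30 / 12.14 = 0.2718 A
Voltage across the parallel pair: V_p = I × R_p = 0.2718 × 10.64 = 2.892 V
R2 has V_p across it, so P = V_p²/R2.
P_R2 = (2.892)² / 94.1 = 0.08890 W

0.0889 W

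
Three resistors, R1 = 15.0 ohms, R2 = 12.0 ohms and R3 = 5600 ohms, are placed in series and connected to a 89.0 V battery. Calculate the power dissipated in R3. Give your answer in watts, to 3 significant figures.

Series elements share the same current, so find I first, then use P = I²R.
R_total = 15.0 + 12.0 + 5600 = 5627 Ω
I = V / R_total = 89.0 / 5627 = 0.01582 A
P_R3 = I² × R3 = (0.01582)² × 5600 = 1.401 W

1.40 W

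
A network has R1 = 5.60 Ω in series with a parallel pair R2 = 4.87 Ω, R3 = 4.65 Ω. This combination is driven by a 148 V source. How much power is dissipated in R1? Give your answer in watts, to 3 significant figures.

1930 W

Collapse R2‖R3 to a single equivalent, reducing the network to two series elements.
R_p = (4.87×4.65)/(4.87+4.65) = 2.379 Ω
R_total = 5.60 + 2.379 = 7.979 Ω
I = V / R_total = 148 / 7.979 = 18.55 A
All the current flows through R1; use P = I²R.
P_R1 = (18.55)² × 5.60 = 1927 W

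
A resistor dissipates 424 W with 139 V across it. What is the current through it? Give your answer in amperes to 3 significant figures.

Inverting the appropriate power form: I = P / V.
I = 424 / 139 = 3.050 A

3.05 A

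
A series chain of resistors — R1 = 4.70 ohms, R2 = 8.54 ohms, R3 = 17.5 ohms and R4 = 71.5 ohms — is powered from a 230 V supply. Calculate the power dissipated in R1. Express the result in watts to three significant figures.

23.8 W

Series elements share the same current, so find I first, then use P = I²R.
R_total = 4.70 + 8.54 + 17.5 + 71.5 = 102.2 Ω
I = V / R_total = 230 / 102.2 = 2.250 A
P_R1 = I² × R1 = (2.250)² × 4.70 = 23.79 W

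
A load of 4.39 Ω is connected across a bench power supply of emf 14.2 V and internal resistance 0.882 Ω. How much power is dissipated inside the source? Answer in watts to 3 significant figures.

r is in series with the load, so it carries the full circuit current — the loss in it is I²r.
I = ε / (r + R) = 14.2 / (0.882 + 4.39) = 2.693 A
P_int = I² r = (2.693)² × 0.882 = 6.399 W

6.40 W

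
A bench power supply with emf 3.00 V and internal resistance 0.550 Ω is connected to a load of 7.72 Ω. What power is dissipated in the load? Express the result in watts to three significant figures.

1.02 W

With r and R in series, I = ε/(r+R); the load dissipates I²R.
I = ε / (r + R) = 3.00 / (0.550 + 7.72) = 0.3628 A
P_load = I² R = (0.3628)² × 7.72 = 1.016 W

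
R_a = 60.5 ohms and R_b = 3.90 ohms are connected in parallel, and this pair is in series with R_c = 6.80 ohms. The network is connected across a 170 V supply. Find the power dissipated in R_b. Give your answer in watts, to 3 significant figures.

908 W

First find R_p for the parallel pair, then treat R_p + R_c as a series loop.
R_p = (60.5×3.90)/(60.5+3.90) = 3.664 Ω
R_total = R_p + 6.80 = 3.664 + 6.80 = 10.46 Ω
I = V / R_total = 170 / 10.46 = 16.25 A
Voltage across the parallel pair: V_p = I × R_p = 16.25 × 3.664 = 59.52 V
R_b sits across V_p; its power is V_p²/R.
P_R_b = (59.52)² / 3.90 = 908.5 W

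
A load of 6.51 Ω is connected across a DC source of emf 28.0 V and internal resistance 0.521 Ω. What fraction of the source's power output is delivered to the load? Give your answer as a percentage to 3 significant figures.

92.6 %

The source delivers εI, of which I²R reaches the load and I²r is lost; since I is common, η = R/(R+r).
η = R / (R + r) = 6.51 / (6.51 + 0.521) = 0.9259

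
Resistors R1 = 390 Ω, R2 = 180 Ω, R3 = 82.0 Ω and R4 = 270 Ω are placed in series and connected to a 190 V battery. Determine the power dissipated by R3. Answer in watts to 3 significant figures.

In a series string the same current flows through every resistor — find that current, then P = I²R for the one we want.
R_total = 390 + 180 + 82.0 + 270 = 922.0 Ω
I = V / R_total = 190 / 922.0 = 0.2061 A
P_R3 = I² × R3 = (0.2061)² × 82.0 = 3.482 W

3.48 W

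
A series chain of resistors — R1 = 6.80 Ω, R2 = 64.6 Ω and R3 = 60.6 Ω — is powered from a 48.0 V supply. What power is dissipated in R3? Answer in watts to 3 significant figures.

In a series string the same current flows through every resistor — find that current, then P = I²R for the one we want.
R_total = 6.80 + 64.6 + 60.6 = 132.0 Ω
I = V / R_total = 48.0 / 132.0 = 0.3636 A
P_R3 = I² × R3 = (0.3636)² × 60.6 = 8.013 W

8.01 W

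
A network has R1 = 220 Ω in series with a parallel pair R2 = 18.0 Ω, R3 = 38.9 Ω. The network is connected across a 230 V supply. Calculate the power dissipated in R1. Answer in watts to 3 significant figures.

216 W

First combine the parallel branches into one equivalent R_p, then R1 + R_p is a series pair.
R_p = (18.0×38.9)/(18.0+38.9) = 12.31 Ω
R_total = 220 + 12.31 = 232.3 Ω
I = V / R_total = 230 / 232.3 = 0.9901 A
The full supply current passes through R1: P = I²R.
P_R1 = (0.9901)² × 220 = 215.7 W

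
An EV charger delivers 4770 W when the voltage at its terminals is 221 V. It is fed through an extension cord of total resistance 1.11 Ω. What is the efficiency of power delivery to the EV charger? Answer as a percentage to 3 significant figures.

90.2 %

I = P / V = 4770 / 221 = 21.58 A through the extension cord.
P_line = I² R_line = (21.58)² × 1.11 = 517.1 W
P_source = P_load + P_line = 4770 + 517.1 = 5287 W
η = P_load / P_source = 4770 / 5287 = 0.9022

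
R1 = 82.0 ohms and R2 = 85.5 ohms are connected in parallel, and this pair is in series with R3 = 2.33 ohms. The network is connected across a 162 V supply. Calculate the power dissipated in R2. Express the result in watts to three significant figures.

First find R_p for the parallel pair, then treat R_p + R3 as a series loop.
R_p = (82.0×85.5)/(82.0+85.5) = 41.86 Ω
R_total = R_p + 2.33 = 41.86 + 2.33 = 44.19 Ω
I = V / R_total = 162 / 44.19 = 3.666 A
Voltage across the parallel pair: V_p = I × R_p = 3.666 × 41.86 = 153.5 V
R2 has V_p across it, so P = V_p²/R2.
P_R2 = (153.5)² / 85.5 = 275.4 W

275 W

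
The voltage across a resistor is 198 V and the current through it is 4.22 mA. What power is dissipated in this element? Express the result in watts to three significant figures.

0.836 W

V and I are known directly — P = V I, no intermediate step needed.
P = 198 V × 0.004220 A = 0.8356 W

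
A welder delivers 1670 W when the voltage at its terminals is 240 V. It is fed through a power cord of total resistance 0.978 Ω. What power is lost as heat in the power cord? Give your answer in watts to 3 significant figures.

47.4 W

Only the current and the line resistance are needed for the I²R loss.
I = P / V = 1670 / 240 = 6.958 A through the power cord.
P_line = I² R_line = (6.958)² × 0.978 = 47.35 W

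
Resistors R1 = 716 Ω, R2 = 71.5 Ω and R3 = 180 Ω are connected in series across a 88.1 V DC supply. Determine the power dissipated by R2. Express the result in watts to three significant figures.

The current is common to all series resistors; compute it, then apply P = I²R for the target.
R_total = 716 + 71.5 + 180 = 967.5 Ω
I = V / R_total = 88.1 / 967.5 = 0.09106 A
P_R2 = I² × R2 = (0.09106)² × 71.5 = 0.5929 W

0.593 W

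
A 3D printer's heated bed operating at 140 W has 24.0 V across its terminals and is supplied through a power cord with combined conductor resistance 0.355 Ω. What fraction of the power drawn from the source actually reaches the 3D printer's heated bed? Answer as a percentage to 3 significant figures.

92.1 %

I = P / V = 140 / 24.0 = 5.833 A through the power cord.
P_line = I² R_line = (5.833)² × 0.355 = 12.08 W
P_source = P_load + P_line = 140.0 + 12.08 = 152.1 W
η = P_load / P_source = 140.0 / 152.1 = 0.9206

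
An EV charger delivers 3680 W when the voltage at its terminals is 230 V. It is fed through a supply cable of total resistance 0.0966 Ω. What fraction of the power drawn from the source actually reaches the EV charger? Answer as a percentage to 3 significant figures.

99.3 %

I = P / V = 3680 / 230 = 16.00 A through the supply cable.
P_line = I² R_line = (16.00)² × 0.0966 = 24.73 W
P_source = P_load + P_line = 3680 + 24.73 = 3705 W
η = P_load / P_source = 3680 / 3705 = 0.9933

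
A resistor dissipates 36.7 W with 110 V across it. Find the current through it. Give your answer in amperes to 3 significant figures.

Rearranging the power relation for the two known quantities gives I = P / V.
I = 36.7 / 110 = 0.3336 A

0.334 A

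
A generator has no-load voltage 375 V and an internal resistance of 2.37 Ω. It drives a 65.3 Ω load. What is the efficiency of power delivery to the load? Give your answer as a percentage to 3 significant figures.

96.5 %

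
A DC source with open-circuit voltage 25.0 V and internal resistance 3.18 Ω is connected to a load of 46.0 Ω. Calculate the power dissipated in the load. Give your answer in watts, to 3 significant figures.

Load and internal resistance form a series loop — compute the loop current, then the load power via I²R.
I = ε / (r + R) = 25.0 / (3.18 + 46.0) = 0.5083 A
P_load = I² R = (0.5083)² × 46.0 = 11.89 W

11.9 W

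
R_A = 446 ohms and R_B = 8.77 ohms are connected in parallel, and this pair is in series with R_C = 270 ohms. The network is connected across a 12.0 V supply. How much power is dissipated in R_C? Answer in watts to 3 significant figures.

0.501 W

First find R_p for the parallel pair, then treat R_p + R_C as a series loop.
R_p = (446×8.77)/(446+8.77) = 8.601 Ω
R_total = R_p + 270 = 8.601 + 270 = 278.6 Ω
I = V / R_total = 12.0 / 278.6 = 0.04307 A
R_C carries the full series current, so P = I²R.
P_R_C = (0.04307)² × 270 = 0.5009 W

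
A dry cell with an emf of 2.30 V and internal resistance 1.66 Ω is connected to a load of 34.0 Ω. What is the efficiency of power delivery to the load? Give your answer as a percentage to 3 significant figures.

η = P_load/(P_load+P_int) = I²R/(I²R+I²r) = R/(R+r) — the I² cancels for series elements.
η = R / (R + r) = 34.0 / (34.0 + 1.66) = 0.9534

95.3 %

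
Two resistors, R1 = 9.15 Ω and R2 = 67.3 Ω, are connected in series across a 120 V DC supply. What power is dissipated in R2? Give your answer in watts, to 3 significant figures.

166 W

Every series element carries the same I. Get I from the total resistance, then P = I² × R2.
R_total = 9.15 + 67.3 = 76.45 Ω
I = V / R_total = 120 / 76.45 = 1.570 A
P_R2 = I² × R2 = (1.570)² × 67.3 = 165.8 W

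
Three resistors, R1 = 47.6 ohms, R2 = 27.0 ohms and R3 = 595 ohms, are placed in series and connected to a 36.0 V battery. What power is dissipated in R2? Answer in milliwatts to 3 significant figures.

Series elements share the same current, so find I first, then use P = I²R.
R_total = 47.6 + 27.0 + 595 = 669.6 Ω
I = V / R_total = 36.0 / 669.6 = 0.05376 A
P_R2 = I² × R2 = (0.05376)² × 27.0 = 0.07804 W

78.0 mW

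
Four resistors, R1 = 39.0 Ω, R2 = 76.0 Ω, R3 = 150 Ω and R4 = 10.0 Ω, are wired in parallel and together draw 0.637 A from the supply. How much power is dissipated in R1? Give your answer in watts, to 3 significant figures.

0.492 W

Only the total current is stated, so first find the parallel equivalent to get the voltage across the combination.
1/R_eq = 1/39.0 + 1/76.0 + 1/150 + 1/10.0 ⇒ R_eq = 6.874 Ω
V = I_total × R_eq = 0.6370 × 6.874 = 4.379 V
P_R1 = V² / R1 = (4.379)² / 39.0 = 0.4917 W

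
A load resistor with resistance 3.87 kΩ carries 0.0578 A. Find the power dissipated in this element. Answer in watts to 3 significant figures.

12.9 W

With I and R stated, P = I²R applies in one step.
P = (0.05780 A)² × 3870 Ω = 12.93 W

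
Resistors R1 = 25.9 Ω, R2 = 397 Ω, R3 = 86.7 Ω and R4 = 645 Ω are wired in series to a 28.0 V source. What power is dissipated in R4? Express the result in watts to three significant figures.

Since the resistors are in series they all carry the loop current I = V/R_total; the power in any one is I²R.
R_total = 25.9 + 397 + 86.7 + 645 = 1155 Ω
I = V / R_total = 28.0 / 1155 = 0.02425 A
P_R4 = I² × R4 = (0.02425)² × 645 = 0.3793 W

0.379 W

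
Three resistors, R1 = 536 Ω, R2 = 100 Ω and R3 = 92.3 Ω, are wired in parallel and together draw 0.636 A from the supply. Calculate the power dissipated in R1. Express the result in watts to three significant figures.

Only the total current is stated, so first find the parallel equivalent to get the voltage across the combination.
1/R_eq = 1/536 + 1/100 + 1/92.3 ⇒ R_eq = 44.05 Ω
V = I_total × R_eq = 0.6360 × 44.05 = 28.02 V
P_R1 = V² / R1 = (28.02)² / 536 = 1.465 W

1.46 W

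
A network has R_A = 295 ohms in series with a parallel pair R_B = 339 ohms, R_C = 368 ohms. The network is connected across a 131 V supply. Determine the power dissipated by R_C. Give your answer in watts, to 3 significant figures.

Replace R_B and R_C with their parallel equivalent so the circuit becomes R_A in series with R_p.
R_p = (339×368)/(339+368) = 176.5 Ω
R_total = 295 + 176.5 = 471.5 Ω
I = V / R_total = 131 / 471.5 = 0.2779 A
Voltage across the parallel pair: V_p = I × R_p = 0.2779 × 176.5 = 49.03 V
With V_p across R_C, its power is V_p²/R_C.
P_R_C = (49.03)² / 368 = 6.532 W

6.53 W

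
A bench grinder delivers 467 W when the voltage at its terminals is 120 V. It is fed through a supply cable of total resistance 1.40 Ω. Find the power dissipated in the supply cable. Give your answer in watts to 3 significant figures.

21.2 W

Line loss is just I²R for the cable — we know both I and R_line directly.
I = P / V = 467 / 120 = 3.892 A through the supply cable.
P_line = I² R_line = (3.892)² × 1.40 = 21.20 W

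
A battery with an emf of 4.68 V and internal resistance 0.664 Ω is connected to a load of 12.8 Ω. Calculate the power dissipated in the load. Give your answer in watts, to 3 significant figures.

1.55 W

Load and internal resistance form a series loop — compute the loop current, then the load power via I²R.
I = ε / (r + R) = 4.68 / (0.664 + 12.8) = 0.3476 A
P_load = I² R = (0.3476)² × 12.8 = 1.547 W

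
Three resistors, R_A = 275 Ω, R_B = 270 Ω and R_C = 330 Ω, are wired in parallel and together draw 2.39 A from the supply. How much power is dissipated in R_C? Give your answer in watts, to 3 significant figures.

We need the common branch voltage; get it from I_total × R_eq, then P = V²/R for the branch.
1/R_eq = 1/275 + 1/270 + 1/330 ⇒ R_eq = 96.43 Ω
V = I_total × R_eq = 2.390 × 96.43 = 230.5 V
P_R_C = V² / R_C = (230.5)² / 330 = 161.0 W

161 W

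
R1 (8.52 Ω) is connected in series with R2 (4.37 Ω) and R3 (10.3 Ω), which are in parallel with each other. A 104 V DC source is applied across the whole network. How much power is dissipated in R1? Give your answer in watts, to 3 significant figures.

Reduce the parallel pair to R_p first; the network is then a simple series string.
R_p = (4.37×10.3)/(4.37+10.3) = 3.068 Ω
R_total = 8.52 + 3.068 = 11.59 Ω
I = V / R_total = 104 / 11.59 = 8.975 A
R1 is in the main series path, so its power is I²R1.
P_R1 = (8.975)² × 8.52 = 686.2 W

686 W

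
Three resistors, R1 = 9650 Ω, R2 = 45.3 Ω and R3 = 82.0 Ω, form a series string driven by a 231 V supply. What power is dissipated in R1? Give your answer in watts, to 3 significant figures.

5.39 W

Since the resistors are in series they all carry the loop current I = V/R_total; the power in any one is I²R.
R_total = 9650 + 45.3 + 82.0 = 9777 Ω
I = V / R_total = 231 / 9777 = 0.02363 A
P_R1 = I² × R1 = (0.02363)² × 9650 = 5.387 W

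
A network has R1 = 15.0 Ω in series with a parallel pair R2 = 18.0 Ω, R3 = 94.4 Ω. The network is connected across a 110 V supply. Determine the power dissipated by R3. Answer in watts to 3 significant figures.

Reduce the parallel pair to R_p first; the network is then a simple series string.
R_p = (18.0×94.4)/(18.0+94.4) = 15.12 Ω
R_total = 15.0 + 15.12 = 30.12 Ω
I = V / R_total = 110 / 30.12 = 3.652 A
Voltage across the parallel pair: V_p = I × R_p = 3.652 × 15.12 = 55.21 V
R3 is across V_p, so use P = V²/R for that branch.
P_R3 = (55.21)² / 94.4 = 32.29 W

32.3 W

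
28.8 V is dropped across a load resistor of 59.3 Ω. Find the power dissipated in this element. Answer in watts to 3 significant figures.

14.0 W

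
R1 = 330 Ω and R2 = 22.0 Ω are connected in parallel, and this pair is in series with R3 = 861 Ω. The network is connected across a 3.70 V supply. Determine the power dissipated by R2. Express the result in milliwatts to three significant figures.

Collapse the R1‖R2 pair into one equivalent R_p; then R_p and R3 form a series string.
R_p = (330×22.0)/(330+22.0) = 20.62 Ω
R_total = R_p + 861 = 20.62 + 861 = 881.6 Ω
I = V / R_total = 3.70 / 881.6 = 0.004197 A
Voltage across the parallel pair: V_p = I × R_p = 0.004197 × 20.62 = 0.08656 V
R2 sits across V_p; its power is V_p²/R.
P_R2 = (0.08656)² / 22.0 = 0.0003406 W

0.341 mW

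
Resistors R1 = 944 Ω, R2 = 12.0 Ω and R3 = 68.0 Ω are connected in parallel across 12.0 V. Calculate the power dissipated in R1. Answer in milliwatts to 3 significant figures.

R1 sits directly across the source, so P = V²/R with V = 12.0 V.
P_R1 = V² / R1 = (12.0)² / 944 Ω = 0.1525 W

153 mW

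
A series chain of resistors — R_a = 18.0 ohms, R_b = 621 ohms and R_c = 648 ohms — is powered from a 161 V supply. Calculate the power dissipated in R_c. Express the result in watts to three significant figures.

10.1 W

Since the resistors are in series they all carry the loop current I = V/R_total; the power in any one is I²R.
R_total = 18.0 + 621 + 648 = 1287 Ω
I = V / R_total = 161 / 1287 = 0.1251 A
P_R_c = I² × R_c = (0.1251)² × 648 = 10.14 W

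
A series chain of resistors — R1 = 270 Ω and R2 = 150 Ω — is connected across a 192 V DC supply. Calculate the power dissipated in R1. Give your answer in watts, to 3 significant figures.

In a series string the same current flows through every resistor — find that current, then P = I²R for the one we want.
R_total = 270 + 150 = 420.0 Ω
I = V / R_total = 192 / 420.0 = 0.4571 A
P_R1 = I² × R1 = (0.4571)² × 270 = 56.42 W

56.4 W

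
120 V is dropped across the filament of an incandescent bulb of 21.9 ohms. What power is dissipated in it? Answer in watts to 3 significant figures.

V and R are stated; P = V²/R avoids computing the current.
P = (120 V)² / 21.9 Ω = 657.5 W

658 W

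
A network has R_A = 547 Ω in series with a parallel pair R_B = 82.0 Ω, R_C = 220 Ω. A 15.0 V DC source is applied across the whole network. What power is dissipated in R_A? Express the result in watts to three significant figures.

0.334 W

Replace R_B and R_C with their parallel equivalent so the circuit becomes R_A in series with R_p.
R_p = (82.0×220)/(82.0+220) = 59.74 Ω
R_total = 547 + 59.74 = 606.7 Ω
I = V / R_total = 15.0 / 606.7 = 0.02472 A
R_A is in the main series path, so its power is I²R_A.
P_R_A = (0.02472)² × 547 = 0.3343 W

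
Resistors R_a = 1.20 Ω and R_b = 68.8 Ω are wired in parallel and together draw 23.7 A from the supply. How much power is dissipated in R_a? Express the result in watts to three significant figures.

We need the common branch voltage; get it from I_total × R_eq, then P = V²/R for the branch.
1/R_eq = 1/1.20 + 1/68.8 ⇒ R_eq = 1.179 Ω
V = I_total × R_eq = 23.70 × 1.179 = 27.95 V
P_R_a = V² / R_a = (27.95)² / 1.20 = 651.1 W

651 W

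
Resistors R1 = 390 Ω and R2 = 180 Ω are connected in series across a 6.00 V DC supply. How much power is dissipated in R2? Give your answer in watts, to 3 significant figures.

0.0199 W

In a series string the same current flows through every resistor — find that current, then P = I²R for the one we want.
R_total = 390 + 180 = 570.0 Ω
I = V / R_total = 6.00 / 570.0 = 0.01053 A
P_R2 = I² × R2 = (0.01053)² × 180 = 0.01994 W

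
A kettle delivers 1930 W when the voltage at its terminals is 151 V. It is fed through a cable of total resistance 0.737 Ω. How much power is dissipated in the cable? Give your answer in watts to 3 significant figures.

The cable and load are in series, so the same current flows in both; the loss is I²R_line.
I = P / V = 1930 / 151 = 12.78 A through the cable.
P_line = I² R_line = (12.78)² × 0.737 = 120.4 W

120 W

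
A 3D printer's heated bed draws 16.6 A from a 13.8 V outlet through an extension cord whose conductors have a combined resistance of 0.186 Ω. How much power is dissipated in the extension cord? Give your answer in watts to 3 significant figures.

Only the current and the line resistance are needed for the I²R loss.
The extension cord carries the full 16.6 A.
P_line = I² R_line = (16.60)² × 0.186 = 51.25 W

51.3 W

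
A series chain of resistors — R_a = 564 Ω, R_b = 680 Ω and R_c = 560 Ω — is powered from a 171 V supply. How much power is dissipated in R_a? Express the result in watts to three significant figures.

Every series element carries the same I. Get I from the total resistance, then P = I² × R_a.
R_total = 564 + 680 + 560 = 1804 Ω
I = V / R_total = 171 / 1804 = 0.09479 A
P_R_a = I² × R_a = (0.09479)² × 564 = 5.068 W

5.07 W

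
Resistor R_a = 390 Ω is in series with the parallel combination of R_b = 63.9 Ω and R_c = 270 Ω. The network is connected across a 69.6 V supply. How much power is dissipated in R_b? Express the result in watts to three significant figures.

Collapse R_b‖R_c to a single equivalent, reducing the network to two series elements.
R_p = (63.9×270)/(63.9+270) = 51.67 Ω
R_total = 390 + 51.67 = 441.7 Ω
I = V / R_total = 69.6 / 441.7 = 0.1576 A
Voltage across the parallel pair: V_p = I × R_p = 0.1576 × 51.67 = 8.143 V
R_b is across V_p, so use P = V²/R for that branch.
P_R_b = (8.143)² / 63.9 = 1.038 W

1.04 W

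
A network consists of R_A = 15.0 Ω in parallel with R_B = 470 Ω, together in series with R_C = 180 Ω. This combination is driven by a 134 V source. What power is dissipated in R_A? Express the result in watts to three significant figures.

Collapse the R_A‖R_B pair into one equivalent R_p; then R_p and R_C form a series string.
R_p = (15.0×470)/(15.0+470) = 14.54 Ω
R_total = R_p + 180 = 14.54 + 180 = 194.5 Ω
I = V / R_total = 134 / 194.5 = 0.6888 A
Voltage across the parallel pair: V_p = I × R_p = 0.6888 × 14.54 = 10.01 V
Use P = V²/R for R_A with V = V_p.
P_R_A = (10.01)² / 15.0 = 6.684 W

6.68 W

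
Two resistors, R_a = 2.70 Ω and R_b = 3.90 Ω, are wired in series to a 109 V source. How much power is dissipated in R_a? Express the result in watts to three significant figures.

Every series element carries the same I. Get I from the total resistance, then P = I² × R_a.
R_total = 2.70 + 3.90 = 6.600 Ω
I = V / R_total = 109 / 6.600 = 16.52 A
P_R_a = I² × R_a = (16.52)² × 2.70 = 736.4 W

736 W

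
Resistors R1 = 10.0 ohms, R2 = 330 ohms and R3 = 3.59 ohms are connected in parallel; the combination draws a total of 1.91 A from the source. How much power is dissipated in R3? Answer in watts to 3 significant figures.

The branches share the same voltage, but only the total current is given — find V from the equivalent resistance first.
1/R_eq = 1/10.0 + 1/330 + 1/3.59 ⇒ R_eq = 2.621 Ω
V = I_total × R_eq = 1.910 × 2.621 = 5.005 V
P_R3 = V² / R3 = (5.005)² / 3.59 = 6.979 W

6.98 W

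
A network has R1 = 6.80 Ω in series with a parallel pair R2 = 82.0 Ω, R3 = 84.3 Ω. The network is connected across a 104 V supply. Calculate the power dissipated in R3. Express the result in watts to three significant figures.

94.8 W

First combine the parallel branches into one equivalent R_p, then R1 + R_p is a series pair.
R_p = (82.0×84.3)/(82.0+84.3) = 41.57 Ω
R_total = 6.80 + 41.57 = 48.37 Ω
I = V / R_total = 104 / 48.37 = 2.150 A
Voltage across the parallel pair: V_p = I × R_p = 2.150 × 41.57 = 89.38 V
With V_p across R3, its power is V_p²/R3.
P_R3 = (89.38)² / 84.3 = 94.76 W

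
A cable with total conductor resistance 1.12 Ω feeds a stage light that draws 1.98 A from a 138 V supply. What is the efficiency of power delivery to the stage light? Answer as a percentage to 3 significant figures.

98.4 %

The cable carries the full 1.98 A.
P_line = I² R_line = (1.980)² × 1.12 = 4.391 W
P_source = V I = 138 × 1.980 = 273.2 W; P_load = 268.8 W
η = P_load / P_source = 268.8 / 273.2 = 0.9839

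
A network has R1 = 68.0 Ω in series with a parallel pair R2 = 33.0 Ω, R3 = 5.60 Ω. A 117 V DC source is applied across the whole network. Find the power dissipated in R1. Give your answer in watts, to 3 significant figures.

176 W

Reduce the parallel pair to R_p first; the network is then a simple series string.
R_p = (33.0×5.60)/(33.0+5.60) = 4.788 Ω
R_total = 68.0 + 4.788 = 72.79 Ω
I = V / R_total = 117 / 72.79 = 1.607 A
R1 is in the main series path, so its power is I²R1.
P_R1 = (1.607)² × 68.0 = 175.7 W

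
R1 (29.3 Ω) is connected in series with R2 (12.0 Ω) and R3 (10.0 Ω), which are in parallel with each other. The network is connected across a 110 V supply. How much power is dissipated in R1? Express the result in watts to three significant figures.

Reduce the parallel pair to R_p first; the network is then a simple series string.
R_p = (12.0×10.0)/(12.0+10.0) = 5.455 Ω
R_total = 29.3 + 5.455 = 34.75 Ω
I = V / R_total = 110 / 34.75 = 3.165 A
R1 is in the main series path, so its power is I²R1.
P_R1 = (3.165)² × 29.3 = 293.5 W

294 W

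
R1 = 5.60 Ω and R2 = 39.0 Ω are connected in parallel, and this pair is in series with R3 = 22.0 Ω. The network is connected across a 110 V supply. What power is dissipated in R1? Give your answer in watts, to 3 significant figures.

71.6 W

Collapse the R1‖R2 pair into one equivalent R_p; then R_p and R3 form a series string.
R_p = (5.60×39.0)/(5.60+39.0) = 4.897 Ω
R_total = R_p + 22.0 = 4.897 + 22.0 = 26.90 Ω
I = V / R_total = 110 / 26.90 = 4.090 A
Voltage across the parallel pair: V_p = I × R_p = 4.090 × 4.897 = 20.03 V
R1 sits across V_p; its power is V_p²/R.
P_R1 = (20.03)² / 5.60 = 71.62 W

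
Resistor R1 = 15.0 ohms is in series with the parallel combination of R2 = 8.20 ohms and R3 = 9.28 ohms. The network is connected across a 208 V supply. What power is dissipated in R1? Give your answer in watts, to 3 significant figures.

1730 W

Collapse R2‖R3 to a single equivalent, reducing the network to two series elements.
R_p = (8.20×9.28)/(8.20+9.28) = 4.353 Ω
R_total = 15.0 + 4.353 = 19.35 Ω
I = V / R_total = 208 / 19.35 = 10.75 A
R1 is in the main series path, so its power is I²R1.
P_R1 = (10.75)² × 15.0 = 1733 W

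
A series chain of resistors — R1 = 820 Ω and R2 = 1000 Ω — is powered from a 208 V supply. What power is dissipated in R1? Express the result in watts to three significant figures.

10.7 W

Series elements share the same current, so find I first, then use P = I²R.
R_total = 820 + 1000 = 1820 Ω
I = V / R_total = 208 / 1820 = 0.1143 A
P_R1 = I² × R1 = (0.1143)² × 820 = 10.71 W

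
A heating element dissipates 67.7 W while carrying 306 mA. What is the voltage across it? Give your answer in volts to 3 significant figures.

221 V

From P = V I = I²R = V²/R, with the two given quantities we get V = P / I.
V = 67.7 / 0.3060 = 221.2 V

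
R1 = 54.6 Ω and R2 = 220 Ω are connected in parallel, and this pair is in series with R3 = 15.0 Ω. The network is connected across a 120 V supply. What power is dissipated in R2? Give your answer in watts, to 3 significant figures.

36.3 W

Combine R1 and R2 into their parallel equivalent first, reducing the network to two series resistors.
R_p = (54.6×220)/(54.6+220) = 43.74 Ω
R_total = R_p + 15.0 = 43.74 + 15.0 = 58.74 Ω
I = V / R_total = 120 / 58.74 = 2.043 A
Voltage across the parallel pair: V_p = I × R_p = 2.043 × 43.74 = 89.36 V
R2 sits across V_p; its power is V_p²/R.
P_R2 = (89.36)² / 220 = 36.30 W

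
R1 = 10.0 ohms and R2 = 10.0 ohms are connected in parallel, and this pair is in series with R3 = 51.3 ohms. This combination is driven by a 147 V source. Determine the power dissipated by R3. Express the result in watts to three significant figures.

Reduce the parallel combination to a single R_p; the circuit then becomes R_p in series with the remaining resistor.
R_p = (10.0×10.0)/(10.0+10.0) = 5.000 Ω
R_total = R_p + 51.3 = 5.000 + 51.3 = 56.30 Ω
I = V / R_total = 147 / 56.30 = 2.611 A
R3 is the series element, so its power is I²R.
P_R3 = (2.611)² × 51.3 = 349.7 W

350 W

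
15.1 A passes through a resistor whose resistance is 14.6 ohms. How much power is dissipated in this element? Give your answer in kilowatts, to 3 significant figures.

Knowing I and R, the power is just I²R — no need to find V first.
P = (15.10 A)² × 14.6 Ω = 3329 W

3.33 kW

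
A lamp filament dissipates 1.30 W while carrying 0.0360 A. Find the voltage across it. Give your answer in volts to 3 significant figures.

Inverting the appropriate power form: V = P / I.
V = 1.30 / 0.03600 = 36.11 V

36.1 V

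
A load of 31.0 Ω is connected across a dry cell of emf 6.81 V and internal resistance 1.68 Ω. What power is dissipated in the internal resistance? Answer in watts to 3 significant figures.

The source's internal resistance is just another series element carrying I; its dissipation is I²r.
I = ε / (r + R) = 6.81 / (1.68 + 31.0) = 0.2084 A
P_int = I² r = (0.2084)² × 1.68 = 0.07295 W

0.0730 W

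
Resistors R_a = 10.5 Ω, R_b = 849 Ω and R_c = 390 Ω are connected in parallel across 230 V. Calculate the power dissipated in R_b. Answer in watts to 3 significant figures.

Parallel branches share the same voltage; P = V²/R gives the branch power in one step.
P_R_b = V² / R_b = (230)² / 849 Ω = 62.31 W

62.3 W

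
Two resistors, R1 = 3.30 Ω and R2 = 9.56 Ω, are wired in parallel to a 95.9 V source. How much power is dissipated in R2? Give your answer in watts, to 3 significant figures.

Every branch has 95.9 V across it, so for R2 the power is simply V²/R.
P_R2 = V² / R2 = (95.9)² / 9.56 Ω = 962.0 W

962 W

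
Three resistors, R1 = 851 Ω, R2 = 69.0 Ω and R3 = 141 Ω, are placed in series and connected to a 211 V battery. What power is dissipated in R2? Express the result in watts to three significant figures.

Every series element carries the same I. Get I from the total resistance, then P = I² × R2.
R_total = 851 + 69.0 + 141 = 1061 Ω
I = V / R_total = 211 / 1061 = 0.1989 A
P_R2 = I² × R2 = (0.1989)² × 69.0 = 2.729 W

2.73 W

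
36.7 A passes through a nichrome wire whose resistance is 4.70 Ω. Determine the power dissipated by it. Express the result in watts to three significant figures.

6330 W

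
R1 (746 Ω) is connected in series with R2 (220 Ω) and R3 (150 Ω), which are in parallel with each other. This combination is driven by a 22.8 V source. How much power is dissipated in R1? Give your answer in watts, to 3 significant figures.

0.556 W

First combine the parallel branches into one equivalent R_p, then R1 + R_p is a series pair.
R_p = (220×150)/(220+150) = 89.19 Ω
R_total = 746 + 89.19 = 835.2 Ω
I = V / R_total = 22.8 / 835.2 = 0.02730 A
The full supply current passes through R1: P = I²R.
P_R1 = (0.02730)² × 746 = 0.5560 W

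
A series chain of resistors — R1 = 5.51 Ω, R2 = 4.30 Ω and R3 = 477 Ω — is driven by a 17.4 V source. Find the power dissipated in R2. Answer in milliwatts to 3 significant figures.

Series elements share the same current, so find I first, then use P = I²R.
R_total = 5.51 + 4.30 + 477 = 486.8 Ω
I = V / R_total = 17.4 / 486.8 = 0.03574 A
P_R2 = I² × R2 = (0.03574)² × 4.30 = 0.005493 W

5.49 mW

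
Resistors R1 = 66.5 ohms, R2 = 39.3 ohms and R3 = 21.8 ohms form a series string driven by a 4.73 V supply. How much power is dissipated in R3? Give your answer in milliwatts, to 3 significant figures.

In a series string the same current flows through every resistor — find that current, then P = I²R for the one we want.
R_total = 66.5 + 39.3 + 21.8 = 127.6 Ω
I = V / R_total = 4.73 / 127.6 = 0.03707 A
P_R3 = I² × R3 = (0.03707)² × 21.8 = 0.02996 W

30.0 mW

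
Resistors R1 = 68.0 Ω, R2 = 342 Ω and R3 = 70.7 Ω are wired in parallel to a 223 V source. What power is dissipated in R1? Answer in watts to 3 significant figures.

731 W

Every branch has 223 V across it, so for R1 the power is simply V²/R.
P_R1 = V² / R1 = (223)² / 68.0 Ω = 731.3 W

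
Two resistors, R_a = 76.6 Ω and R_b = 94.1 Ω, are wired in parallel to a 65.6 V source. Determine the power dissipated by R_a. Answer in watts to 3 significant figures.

R_a sits directly across the source, so P = V²/R with V = 65.6 V.
P_R_a = V² / R_a = (65.6)² / 76.6 Ω = 56.18 W

56.2 W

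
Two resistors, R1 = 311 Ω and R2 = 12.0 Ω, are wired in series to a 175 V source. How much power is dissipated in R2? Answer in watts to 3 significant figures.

In a series string the same current flows through every resistor — find that current, then P = I²R for the one we want.
R_total = 311 + 12.0 = 323.0 Ω
I = V / R_total = 175 / 323.0 = 0.5418 A
P_R2 = I² × R2 = (0.5418)² × 12.0 = 3.523 W

3.52 W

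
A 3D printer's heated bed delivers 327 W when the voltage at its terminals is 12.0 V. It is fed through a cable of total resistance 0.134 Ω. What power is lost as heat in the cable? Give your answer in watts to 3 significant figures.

99.5 W

The cable is a series resistance carrying the load current; its dissipation is I²R_line.
I = P / V = 327 / 12.0 = 27.25 A through the cable.
P_line = I² R_line = (27.25)² × 0.134 = 99.50 W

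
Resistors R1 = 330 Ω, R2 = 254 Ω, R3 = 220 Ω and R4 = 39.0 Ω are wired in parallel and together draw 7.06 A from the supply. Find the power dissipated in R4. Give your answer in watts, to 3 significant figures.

926 W

Only the total current is stated, so first find the parallel equivalent to get the voltage across the combination.
1/R_eq = 1/330 + 1/254 + 1/220 + 1/39.0 ⇒ R_eq = 26.92 Ω
V = I_total × R_eq = 7.060 × 26.92 = 190.0 V
P_R4 = V² / R4 = (190.0)² / 39.0 = 925.8 W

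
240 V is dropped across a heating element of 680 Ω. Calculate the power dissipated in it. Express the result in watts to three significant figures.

V and R are stated; P = V²/R avoids computing the current.
P = (240 V)² / 680 Ω = 84.71 W

84.7 W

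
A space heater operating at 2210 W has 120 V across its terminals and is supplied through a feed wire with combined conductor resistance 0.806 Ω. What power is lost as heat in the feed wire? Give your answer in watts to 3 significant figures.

273 W

Line loss is just I²R for the cable — we know both I and R_line directly.
I = P / V = 2210 / 120 = 18.42 A through the feed wire.
P_line = I² R_line = (18.42)² × 0.806 = 273.4 W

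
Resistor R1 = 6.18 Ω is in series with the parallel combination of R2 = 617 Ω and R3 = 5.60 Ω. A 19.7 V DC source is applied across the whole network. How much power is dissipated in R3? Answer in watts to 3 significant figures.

Reduce the parallel pair to R_p first; the network is then a simple series string.
R_p = (617×5.60)/(617+5.60) = 5.550 Ω
R_total = 6.18 + 5.550 = 11.73 Ω
I = V / R_total = 19.7 / 11.73 = 1.680 A
Voltage across the parallel pair: V_p = I × R_p = 1.680 × 5.550 = 9.321 V
R3 sees V_p directly, so P = V_p² / R3.
P_R3 = (9.321)² / 5.60 = 15.51 W

15.5 W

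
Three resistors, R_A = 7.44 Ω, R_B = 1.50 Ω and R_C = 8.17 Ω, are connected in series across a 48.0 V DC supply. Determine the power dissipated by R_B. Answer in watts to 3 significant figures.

11.8 W

Every series element carries the same I. Get I from the total resistance, then P = I² × R_B.
R_total = 7.44 + 1.50 + 8.17 = 17.11 Ω
I = V / R_total = 48.0 / 17.11 = 2.805 A
P_R_B = I² × R_B = (2.805)² × 1.50 = 11.81 W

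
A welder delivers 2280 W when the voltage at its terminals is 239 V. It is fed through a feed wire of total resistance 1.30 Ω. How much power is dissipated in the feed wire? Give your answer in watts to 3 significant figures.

Only the current and the line resistance are needed for the I²R loss.
I = P / V = 2280 / 239 = 9.540 A through the feed wire.
P_line = I² R_line = (9.540)² × 1.30 = 118.3 W

118 W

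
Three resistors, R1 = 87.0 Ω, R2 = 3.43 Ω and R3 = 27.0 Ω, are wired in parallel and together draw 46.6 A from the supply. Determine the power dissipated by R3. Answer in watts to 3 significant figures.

695 W

The branches share the same voltage, but only the total current is given — find V from the equivalent resistance first.
1/R_eq = 1/87.0 + 1/3.43 + 1/27.0 ⇒ R_eq = 2.941 Ω
V = I_total × R_eq = 46.60 × 2.941 = 137.0 V
P_R3 = V² / R3 = (137.0)² / 27.0 = 695.4 W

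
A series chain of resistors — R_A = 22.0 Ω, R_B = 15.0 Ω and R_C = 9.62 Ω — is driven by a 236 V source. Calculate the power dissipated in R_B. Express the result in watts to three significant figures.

Every series element carries the same I. Get I from the total resistance, then P = I² × R_B.
R_total = 22.0 + 15.0 + 9.62 = 46.62 Ω
I = V / R_total = 236 / 46.62 = 5.062 A
P_R_B = I² × R_B = (5.062)² × 15.0 = 384.4 W

384 W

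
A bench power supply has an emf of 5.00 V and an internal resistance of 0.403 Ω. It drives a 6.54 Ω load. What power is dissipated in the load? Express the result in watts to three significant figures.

3.39 W

Load and internal resistance form a series loop — compute the loop current, then the load power via I²R.
I = ε / (r + R) = 5.00 / (0.403 + 6.54) = 0.7201 A
P_load = I² R = (0.7201)² × 6.54 = 3.392 W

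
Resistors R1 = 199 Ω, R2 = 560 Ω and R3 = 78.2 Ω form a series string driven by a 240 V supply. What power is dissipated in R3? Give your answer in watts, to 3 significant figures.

Every series element carries the same I. Get I from the total resistance, then P = I² × R3.
R_total = 199 + 560 + 78.2 = 837.2 Ω
I = V / R_total = 240 / 837.2 = 0.2867 A
P_R3 = I² × R3 = (0.2867)² × 78.2 = 6.426 W

6.43 W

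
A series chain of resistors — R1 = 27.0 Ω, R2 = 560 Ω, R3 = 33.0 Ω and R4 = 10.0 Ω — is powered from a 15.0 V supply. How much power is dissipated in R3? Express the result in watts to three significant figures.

Since the resistors are in series they all carry the loop current I = V/R_total; the power in any one is I²R.
R_total = 27.0 + 560 + 33.0 + 10.0 = 630.0 Ω
I = V / R_total = 15.0 / 630.0 = 0.02381 A
P_R3 = I² × R3 = (0.02381)² × 33.0 = 0.01871 W

0.0187 W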